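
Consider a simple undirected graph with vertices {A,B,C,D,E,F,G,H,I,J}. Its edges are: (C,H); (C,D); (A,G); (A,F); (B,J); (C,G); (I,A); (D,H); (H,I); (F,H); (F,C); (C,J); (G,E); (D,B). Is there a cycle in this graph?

The graph has 10 vertices, 14 edges, and 1 connected component.
One cycle is C-J-B-D-C.

Yes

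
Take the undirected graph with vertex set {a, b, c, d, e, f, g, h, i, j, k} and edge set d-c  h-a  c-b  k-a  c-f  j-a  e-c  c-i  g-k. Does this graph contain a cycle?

The graph has 11 vertices, 9 edges, and 2 connected components.
Since 9 = 11 - 2, the graph is a forest and contains no cycle.

No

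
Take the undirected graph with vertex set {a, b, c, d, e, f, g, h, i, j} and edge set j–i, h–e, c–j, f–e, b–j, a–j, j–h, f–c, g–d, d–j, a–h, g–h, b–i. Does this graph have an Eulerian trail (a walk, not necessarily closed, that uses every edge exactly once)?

Degrees: a:2, b:2, c:2, d:2, e:2, f:2, g:2, h:4, i:2, j:6
Odd-degree vertices: none (0 total).
With 0 odd-degree vertices and all edges in one connected piece, an Eulerian trail exists.

Yes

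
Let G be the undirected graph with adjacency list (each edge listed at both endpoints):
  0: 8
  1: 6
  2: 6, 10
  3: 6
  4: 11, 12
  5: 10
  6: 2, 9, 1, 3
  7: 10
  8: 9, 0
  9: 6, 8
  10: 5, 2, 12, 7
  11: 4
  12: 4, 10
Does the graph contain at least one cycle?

No

The graph has 13 vertices, 12 edges, and 1 connected component.
A forest on 13 vertices with 1 component has exactly 12 edges, which matches — so no cycle.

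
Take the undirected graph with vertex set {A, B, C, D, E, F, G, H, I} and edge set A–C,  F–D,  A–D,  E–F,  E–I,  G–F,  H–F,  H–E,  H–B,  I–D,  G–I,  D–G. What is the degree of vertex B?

Neighbors of B: H.

1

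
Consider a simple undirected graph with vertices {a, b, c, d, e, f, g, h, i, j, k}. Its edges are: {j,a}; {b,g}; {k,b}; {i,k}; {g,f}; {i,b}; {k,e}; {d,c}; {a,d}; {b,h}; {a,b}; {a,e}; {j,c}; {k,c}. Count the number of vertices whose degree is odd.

4

Degrees: a:4, b:5, c:3, d:2, e:2, f:1, g:2, h:1, i:2, j:2, k:4
Odd-degree vertices: b, c, f, h.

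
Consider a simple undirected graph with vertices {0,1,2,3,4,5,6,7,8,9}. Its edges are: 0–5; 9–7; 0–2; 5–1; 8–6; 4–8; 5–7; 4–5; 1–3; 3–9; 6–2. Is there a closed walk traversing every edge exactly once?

Yes

Degrees: 0:2, 1:2, 2:2, 3:2, 4:2, 5:4, 6:2, 7:2, 8:2, 9:2
All degrees are even and the non-isolated vertices are connected — an Eulerian circuit exists.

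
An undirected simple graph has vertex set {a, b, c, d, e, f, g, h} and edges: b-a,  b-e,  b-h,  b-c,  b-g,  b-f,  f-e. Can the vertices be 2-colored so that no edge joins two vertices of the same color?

The cycle f-e-b-f has length 3, which is odd, so the graph is not bipartite.

No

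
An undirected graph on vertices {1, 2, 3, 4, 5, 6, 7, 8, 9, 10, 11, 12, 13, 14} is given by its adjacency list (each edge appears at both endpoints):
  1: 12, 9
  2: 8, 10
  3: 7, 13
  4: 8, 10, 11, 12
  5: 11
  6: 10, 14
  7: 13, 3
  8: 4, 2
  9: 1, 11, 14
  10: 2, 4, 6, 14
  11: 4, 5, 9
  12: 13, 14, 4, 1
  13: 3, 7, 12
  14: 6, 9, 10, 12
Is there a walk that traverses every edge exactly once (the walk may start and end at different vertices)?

Degrees: 1:2, 2:2, 3:2, 4:4, 5:1, 6:2, 7:2, 8:2, 9:3, 10:4, 11:3, 12:4, 13:3, 14:4
Odd-degree vertices: 5, 9, 11, 13 (4 total).
An Eulerian trail requires 0 or 2 odd-degree vertices; here there are 4.

No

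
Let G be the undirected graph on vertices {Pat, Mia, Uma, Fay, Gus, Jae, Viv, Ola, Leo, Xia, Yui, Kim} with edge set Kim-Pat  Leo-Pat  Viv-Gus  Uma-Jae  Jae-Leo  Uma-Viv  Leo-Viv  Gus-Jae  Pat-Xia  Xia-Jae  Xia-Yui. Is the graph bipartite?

Yes

A valid 2-coloring puts {Mia, Uma, Fay, Gus, Ola, Leo, Xia, Kim} on one side and {Pat, Jae, Viv, Yui} on the other; every edge crosses between the two sides.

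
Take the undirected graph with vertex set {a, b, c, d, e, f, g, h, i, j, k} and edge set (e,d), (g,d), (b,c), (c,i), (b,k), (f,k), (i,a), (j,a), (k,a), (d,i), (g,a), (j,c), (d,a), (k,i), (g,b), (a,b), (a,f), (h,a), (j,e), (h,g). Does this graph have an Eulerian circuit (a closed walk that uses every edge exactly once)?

No

Degrees: a:8, b:4, c:3, d:4, e:2, f:2, g:4, h:2, i:4, j:3, k:4
c, j have odd degree; an Eulerian circuit needs every degree to be even, so none exists.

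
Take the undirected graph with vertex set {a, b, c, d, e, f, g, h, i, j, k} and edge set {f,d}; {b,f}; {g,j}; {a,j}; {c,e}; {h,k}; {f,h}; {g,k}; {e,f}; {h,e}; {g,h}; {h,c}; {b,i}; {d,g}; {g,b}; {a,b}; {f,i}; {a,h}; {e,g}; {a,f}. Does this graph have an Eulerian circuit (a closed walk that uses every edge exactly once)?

Yes

Degrees: a:4, b:4, c:2, d:2, e:4, f:6, g:6, h:6, i:2, j:2, k:2
Every vertex has even degree and the edges form a single connected piece, so an Eulerian circuit exists.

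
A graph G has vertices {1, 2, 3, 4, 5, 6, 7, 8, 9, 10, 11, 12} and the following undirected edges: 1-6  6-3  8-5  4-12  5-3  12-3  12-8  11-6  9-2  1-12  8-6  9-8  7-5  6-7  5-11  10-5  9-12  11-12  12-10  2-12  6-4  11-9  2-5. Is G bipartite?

No

The cycle 11-9-12-11 has length 3, which is odd, so the graph is not bipartite.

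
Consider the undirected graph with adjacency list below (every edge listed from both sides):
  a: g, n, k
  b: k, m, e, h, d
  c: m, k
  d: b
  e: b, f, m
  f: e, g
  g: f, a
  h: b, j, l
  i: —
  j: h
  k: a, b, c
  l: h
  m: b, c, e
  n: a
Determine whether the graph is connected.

Component: {i}
Component: {a, b, c, d, e, f, g, h, j, k, l, m, n}
No edge joins these 2 groups, so the graph is disconnected.

No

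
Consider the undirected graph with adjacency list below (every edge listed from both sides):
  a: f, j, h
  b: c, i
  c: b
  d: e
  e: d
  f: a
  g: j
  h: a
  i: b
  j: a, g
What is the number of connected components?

3

Component: {d, e}
Component: {b, c, i}
Component: {a, f, g, h, j}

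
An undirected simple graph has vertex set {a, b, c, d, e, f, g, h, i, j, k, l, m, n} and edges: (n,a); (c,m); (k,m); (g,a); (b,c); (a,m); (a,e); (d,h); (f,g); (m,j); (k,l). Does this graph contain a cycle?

No

The graph has 14 vertices, 11 edges, and 3 connected components.
Since 11 = 14 - 3, the graph is a forest and contains no cycle.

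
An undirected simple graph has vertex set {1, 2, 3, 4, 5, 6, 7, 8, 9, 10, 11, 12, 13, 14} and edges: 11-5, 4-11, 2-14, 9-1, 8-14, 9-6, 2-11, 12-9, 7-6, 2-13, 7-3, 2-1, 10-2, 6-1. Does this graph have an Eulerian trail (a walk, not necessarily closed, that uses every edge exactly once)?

Degrees: 1:3, 2:5, 3:1, 4:1, 5:1, 6:3, 7:2, 8:1, 9:3, 10:1, 11:3, 12:1, 13:1, 14:2
Odd-degree vertices: 1, 2, 3, 4, 5, 6, 8, 9, 10, 11, 12, 13 (12 total).
An Eulerian trail requires 0 or 2 odd-degree vertices; here there are 12.

No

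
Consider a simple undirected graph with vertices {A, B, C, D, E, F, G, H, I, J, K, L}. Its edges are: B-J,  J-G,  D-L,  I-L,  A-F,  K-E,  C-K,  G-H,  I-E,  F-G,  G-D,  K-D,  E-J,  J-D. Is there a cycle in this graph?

Yes

|V| = 12, |E| = 14, number of components = 1.
One cycle is G-D-L-I-E-J-G.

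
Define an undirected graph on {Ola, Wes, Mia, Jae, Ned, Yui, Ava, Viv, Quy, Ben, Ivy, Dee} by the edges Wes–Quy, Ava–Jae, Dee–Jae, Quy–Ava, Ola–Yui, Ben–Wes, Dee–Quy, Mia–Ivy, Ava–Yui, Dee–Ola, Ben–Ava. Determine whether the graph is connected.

Component: {Ned}
Component: {Viv}
Component: {Mia, Ivy}
Component: {Ola, Wes, Jae, Yui, Ava, Quy, Ben, Dee}
There are 4 separate components, so the graph is not connected.

No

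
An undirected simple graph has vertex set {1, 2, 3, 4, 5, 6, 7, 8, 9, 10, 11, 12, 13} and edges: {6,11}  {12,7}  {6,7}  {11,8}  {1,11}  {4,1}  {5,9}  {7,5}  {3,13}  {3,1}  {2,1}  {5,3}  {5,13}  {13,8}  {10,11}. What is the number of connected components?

1

Component: {1, 2, 3, 4, 5, 6, 7, 8, 9, 10, 11, 12, 13}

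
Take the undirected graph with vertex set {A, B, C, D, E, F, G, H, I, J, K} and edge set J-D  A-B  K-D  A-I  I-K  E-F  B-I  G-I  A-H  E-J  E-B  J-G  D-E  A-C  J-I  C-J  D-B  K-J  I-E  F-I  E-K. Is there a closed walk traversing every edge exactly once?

No

Degrees: A:4, B:4, C:2, D:4, E:6, F:2, G:2, H:1, I:7, J:6, K:4
H, I have odd degree; an Eulerian circuit needs every degree to be even, so none exists.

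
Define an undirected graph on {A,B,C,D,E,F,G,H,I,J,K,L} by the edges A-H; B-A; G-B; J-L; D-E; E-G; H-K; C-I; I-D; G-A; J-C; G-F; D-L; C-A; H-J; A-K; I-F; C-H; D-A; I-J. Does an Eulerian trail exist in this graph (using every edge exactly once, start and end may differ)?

Degrees: A:6, B:2, C:4, D:4, E:2, F:2, G:4, H:4, I:4, J:4, K:2, L:2
Odd-degree vertices: none (0 total).
The non-isolated vertices are connected and exactly 0 have odd degree, so an Eulerian trail exists.

Yes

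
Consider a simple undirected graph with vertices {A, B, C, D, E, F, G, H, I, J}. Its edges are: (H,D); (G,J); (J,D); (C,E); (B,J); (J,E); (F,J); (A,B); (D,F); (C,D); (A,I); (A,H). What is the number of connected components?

Component: {A, B, C, D, E, F, G, H, I, J}

1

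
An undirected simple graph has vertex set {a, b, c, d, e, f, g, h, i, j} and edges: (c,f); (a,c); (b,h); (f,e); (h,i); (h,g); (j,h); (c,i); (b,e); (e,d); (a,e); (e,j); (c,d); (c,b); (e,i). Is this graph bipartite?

Color {c, e, h} black and {a, b, d, f, g, i, j} white. No edge joins two same-colored vertices, so the graph is bipartite.

Yes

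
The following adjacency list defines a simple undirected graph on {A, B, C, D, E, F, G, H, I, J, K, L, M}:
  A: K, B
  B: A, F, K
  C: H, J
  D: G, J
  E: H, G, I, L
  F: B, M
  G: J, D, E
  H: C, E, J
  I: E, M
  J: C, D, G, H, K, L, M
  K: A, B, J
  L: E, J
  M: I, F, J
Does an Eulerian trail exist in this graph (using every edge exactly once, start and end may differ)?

Degrees: A:2, B:3, C:2, D:2, E:4, F:2, G:3, H:3, I:2, J:7, K:3, L:2, M:3
Odd-degree vertices: B, G, H, J, K, M (6 total).
An Eulerian trail requires 0 or 2 odd-degree vertices; here there are 6.

No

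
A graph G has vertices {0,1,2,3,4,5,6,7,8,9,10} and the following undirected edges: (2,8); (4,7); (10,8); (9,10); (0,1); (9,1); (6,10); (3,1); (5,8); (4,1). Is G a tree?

Yes

The graph has 11 vertices and 10 edges.
It is connected with exactly 10 edges, hence acyclic — it is a tree.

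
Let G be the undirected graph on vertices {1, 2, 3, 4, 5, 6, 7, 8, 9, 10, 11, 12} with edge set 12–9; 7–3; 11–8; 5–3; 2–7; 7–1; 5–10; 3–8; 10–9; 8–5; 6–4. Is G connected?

No

Component: {4, 6}
Component: {1, 2, 3, 5, 7, 8, 9, 10, 11, 12}
No edge joins these 2 groups, so the graph is disconnected.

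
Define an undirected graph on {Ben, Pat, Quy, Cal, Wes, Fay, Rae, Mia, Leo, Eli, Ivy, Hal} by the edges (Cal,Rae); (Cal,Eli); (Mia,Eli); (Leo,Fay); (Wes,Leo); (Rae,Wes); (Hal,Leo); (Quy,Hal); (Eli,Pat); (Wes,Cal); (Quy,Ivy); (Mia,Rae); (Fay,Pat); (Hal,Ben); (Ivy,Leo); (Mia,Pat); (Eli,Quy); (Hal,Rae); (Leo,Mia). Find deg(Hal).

Neighbors of Hal: Ben, Quy, Rae, Leo.

4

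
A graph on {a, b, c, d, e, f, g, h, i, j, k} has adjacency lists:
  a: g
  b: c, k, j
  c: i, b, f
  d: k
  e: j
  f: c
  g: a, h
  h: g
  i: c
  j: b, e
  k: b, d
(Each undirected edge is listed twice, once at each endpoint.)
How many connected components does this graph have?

2

Component: {a, g, h}
Component: {b, c, d, e, f, i, j, k}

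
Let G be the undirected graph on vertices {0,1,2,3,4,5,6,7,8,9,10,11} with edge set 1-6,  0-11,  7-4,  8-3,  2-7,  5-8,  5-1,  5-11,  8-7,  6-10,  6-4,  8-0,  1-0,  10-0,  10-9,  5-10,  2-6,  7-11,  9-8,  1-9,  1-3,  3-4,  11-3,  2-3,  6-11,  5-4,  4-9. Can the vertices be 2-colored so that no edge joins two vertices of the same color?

A valid 2-coloring puts {1, 2, 4, 8, 10, 11} on one side and {0, 3, 5, 6, 7, 9} on the other; every edge crosses between the two sides.

Yes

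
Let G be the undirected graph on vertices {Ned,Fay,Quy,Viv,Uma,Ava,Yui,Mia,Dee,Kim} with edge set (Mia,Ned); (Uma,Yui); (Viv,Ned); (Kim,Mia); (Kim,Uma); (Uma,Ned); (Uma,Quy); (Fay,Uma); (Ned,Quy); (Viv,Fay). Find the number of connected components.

3

Component: {Ava}
Component: {Dee}
Component: {Ned, Fay, Quy, Viv, Uma, Yui, Mia, Kim}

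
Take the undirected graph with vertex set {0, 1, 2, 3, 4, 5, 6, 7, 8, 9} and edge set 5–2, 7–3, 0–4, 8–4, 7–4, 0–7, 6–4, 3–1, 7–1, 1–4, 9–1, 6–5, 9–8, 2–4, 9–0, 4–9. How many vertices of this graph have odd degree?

2

Degrees: 0:3, 1:4, 2:2, 3:2, 4:7, 5:2, 6:2, 7:4, 8:2, 9:4
Odd-degree vertices: 0, 4.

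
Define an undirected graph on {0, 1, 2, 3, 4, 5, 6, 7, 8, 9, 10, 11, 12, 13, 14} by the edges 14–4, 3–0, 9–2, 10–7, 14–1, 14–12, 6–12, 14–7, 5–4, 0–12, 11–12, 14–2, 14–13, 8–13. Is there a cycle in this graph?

No

The graph has 15 vertices, 14 edges, and 1 connected component.
Since 14 = 15 - 1, the graph is a forest and contains no cycle.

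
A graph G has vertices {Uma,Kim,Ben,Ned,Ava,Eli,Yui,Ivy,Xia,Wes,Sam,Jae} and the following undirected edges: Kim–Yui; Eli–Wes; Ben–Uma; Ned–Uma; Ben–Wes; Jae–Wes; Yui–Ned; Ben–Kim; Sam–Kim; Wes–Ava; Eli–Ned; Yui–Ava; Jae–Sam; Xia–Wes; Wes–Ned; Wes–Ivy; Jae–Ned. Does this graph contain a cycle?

Yes

The graph has 12 vertices, 17 edges, and 1 connected component.
One cycle is Jae-Wes-Ben-Kim-Sam-Jae.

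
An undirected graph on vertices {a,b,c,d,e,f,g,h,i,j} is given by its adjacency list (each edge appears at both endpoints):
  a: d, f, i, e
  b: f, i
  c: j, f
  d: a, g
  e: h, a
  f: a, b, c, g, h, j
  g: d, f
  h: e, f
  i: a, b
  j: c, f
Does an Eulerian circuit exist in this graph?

Yes

Degrees: a:4, b:2, c:2, d:2, e:2, f:6, g:2, h:2, i:2, j:2
Every vertex has even degree and the edges form a single connected piece, so an Eulerian circuit exists.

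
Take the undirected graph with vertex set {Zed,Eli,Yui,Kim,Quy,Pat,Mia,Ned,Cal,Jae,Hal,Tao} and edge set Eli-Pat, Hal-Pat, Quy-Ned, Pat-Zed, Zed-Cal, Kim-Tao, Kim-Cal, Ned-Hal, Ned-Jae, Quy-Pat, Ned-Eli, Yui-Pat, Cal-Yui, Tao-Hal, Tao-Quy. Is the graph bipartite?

Yes

Partition the vertices as {Pat, Mia, Ned, Cal, Tao} vs {Zed, Eli, Yui, Kim, Quy, Jae, Hal}. Each listed edge has one endpoint in each part, so the graph is bipartite.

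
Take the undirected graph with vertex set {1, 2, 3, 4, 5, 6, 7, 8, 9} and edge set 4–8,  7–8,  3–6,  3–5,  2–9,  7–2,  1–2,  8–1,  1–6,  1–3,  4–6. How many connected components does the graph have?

1

Component: {1, 2, 3, 4, 5, 6, 7, 8, 9}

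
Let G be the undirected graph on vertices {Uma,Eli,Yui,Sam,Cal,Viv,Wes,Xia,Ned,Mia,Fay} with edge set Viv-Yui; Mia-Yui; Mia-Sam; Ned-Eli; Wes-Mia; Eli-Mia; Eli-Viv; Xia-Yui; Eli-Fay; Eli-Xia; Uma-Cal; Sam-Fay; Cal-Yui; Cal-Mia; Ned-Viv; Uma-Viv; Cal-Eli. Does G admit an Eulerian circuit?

No

Degrees: Uma:2, Eli:6, Yui:4, Sam:2, Cal:4, Viv:4, Wes:1, Xia:2, Ned:2, Mia:5, Fay:2
Vertices with odd degree: Wes, Mia. An Eulerian circuit requires all degrees even.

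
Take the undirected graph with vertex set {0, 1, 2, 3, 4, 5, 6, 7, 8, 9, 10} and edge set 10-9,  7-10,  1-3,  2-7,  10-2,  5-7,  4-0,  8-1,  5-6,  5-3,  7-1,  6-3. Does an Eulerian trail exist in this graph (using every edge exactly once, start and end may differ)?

No

Degrees: 0:1, 1:3, 2:2, 3:3, 4:1, 5:3, 6:2, 7:4, 8:1, 9:1, 10:3
Odd-degree vertices: 0, 1, 3, 4, 5, 8, 9, 10 (8 total).
An Eulerian trail requires 0 or 2 odd-degree vertices; here there are 8.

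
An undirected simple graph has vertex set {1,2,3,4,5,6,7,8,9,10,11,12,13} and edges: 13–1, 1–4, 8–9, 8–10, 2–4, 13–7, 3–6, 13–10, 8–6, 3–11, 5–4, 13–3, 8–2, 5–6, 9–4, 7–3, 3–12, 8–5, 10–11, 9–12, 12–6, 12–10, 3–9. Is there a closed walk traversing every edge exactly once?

No

Degrees: 1:2, 2:2, 3:6, 4:4, 5:3, 6:4, 7:2, 8:5, 9:4, 10:4, 11:2, 12:4, 13:4
Vertices with odd degree: 5, 8. An Eulerian circuit requires all degrees even.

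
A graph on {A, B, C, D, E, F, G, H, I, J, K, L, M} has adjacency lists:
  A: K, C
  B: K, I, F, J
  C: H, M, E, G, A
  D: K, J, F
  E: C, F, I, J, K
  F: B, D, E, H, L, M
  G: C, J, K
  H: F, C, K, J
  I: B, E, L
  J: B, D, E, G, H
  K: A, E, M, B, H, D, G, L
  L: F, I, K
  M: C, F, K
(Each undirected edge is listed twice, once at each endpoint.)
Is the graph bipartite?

Yes

Color {C, F, I, J, K} black and {A, B, D, E, G, H, L, M} white. No edge joins two same-colored vertices, so the graph is bipartite.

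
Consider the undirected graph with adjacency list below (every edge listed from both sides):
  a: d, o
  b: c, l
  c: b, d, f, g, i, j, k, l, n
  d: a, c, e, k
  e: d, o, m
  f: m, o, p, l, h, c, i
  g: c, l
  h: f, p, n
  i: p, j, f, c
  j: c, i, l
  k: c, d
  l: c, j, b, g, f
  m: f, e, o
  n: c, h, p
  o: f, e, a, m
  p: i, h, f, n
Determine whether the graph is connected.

Yes

Starting from a and exploring outward reaches every vertex (a, d, o, c, e, k, f, m, l, n, j, i, b, g, h, p); the graph is connected.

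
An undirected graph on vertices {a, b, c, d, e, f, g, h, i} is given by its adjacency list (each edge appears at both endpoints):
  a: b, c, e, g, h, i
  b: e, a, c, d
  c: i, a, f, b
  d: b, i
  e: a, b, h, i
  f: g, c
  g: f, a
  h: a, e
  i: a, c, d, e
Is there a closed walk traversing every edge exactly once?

Yes

Degrees: a:6, b:4, c:4, d:2, e:4, f:2, g:2, h:2, i:4
All degrees are even and the non-isolated vertices are connected — an Eulerian circuit exists.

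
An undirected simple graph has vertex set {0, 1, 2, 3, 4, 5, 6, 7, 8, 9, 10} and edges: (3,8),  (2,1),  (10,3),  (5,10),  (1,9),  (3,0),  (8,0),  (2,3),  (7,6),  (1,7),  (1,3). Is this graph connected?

Component: {4}
Component: {0, 1, 2, 3, 5, 6, 7, 8, 9, 10}
There are 2 separate components, so the graph is not connected.

No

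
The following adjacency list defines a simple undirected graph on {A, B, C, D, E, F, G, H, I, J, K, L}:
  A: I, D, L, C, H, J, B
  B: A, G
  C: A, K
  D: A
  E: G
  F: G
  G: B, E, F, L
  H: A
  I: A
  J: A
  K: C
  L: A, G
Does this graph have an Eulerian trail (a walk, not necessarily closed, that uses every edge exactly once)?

No

Degrees: A:7, B:2, C:2, D:1, E:1, F:1, G:4, H:1, I:1, J:1, K:1, L:2
Odd-degree vertices: A, D, E, F, H, I, J, K (8 total).
An Eulerian trail requires 0 or 2 odd-degree vertices; here there are 8.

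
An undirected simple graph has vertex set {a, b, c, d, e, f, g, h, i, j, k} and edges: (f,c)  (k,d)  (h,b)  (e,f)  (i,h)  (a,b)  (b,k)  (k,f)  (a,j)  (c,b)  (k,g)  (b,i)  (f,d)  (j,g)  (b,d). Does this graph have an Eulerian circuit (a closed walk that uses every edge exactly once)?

Degrees: a:2, b:6, c:2, d:3, e:1, f:4, g:2, h:2, i:2, j:2, k:4
d, e have odd degree; an Eulerian circuit needs every degree to be even, so none exists.

No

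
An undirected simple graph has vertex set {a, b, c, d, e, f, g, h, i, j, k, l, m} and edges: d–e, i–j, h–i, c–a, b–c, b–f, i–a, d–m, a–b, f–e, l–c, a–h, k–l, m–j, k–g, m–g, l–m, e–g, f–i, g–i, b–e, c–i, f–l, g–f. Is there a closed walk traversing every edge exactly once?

Degrees: a:4, b:4, c:4, d:2, e:4, f:5, g:5, h:2, i:6, j:2, k:2, l:4, m:4
f, g have odd degree; an Eulerian circuit needs every degree to be even, so none exists.

No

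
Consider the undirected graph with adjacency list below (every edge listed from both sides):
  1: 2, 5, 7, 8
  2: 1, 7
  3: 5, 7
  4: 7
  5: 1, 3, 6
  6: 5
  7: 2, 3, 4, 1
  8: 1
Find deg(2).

2

Neighbors of 2: 1, 7.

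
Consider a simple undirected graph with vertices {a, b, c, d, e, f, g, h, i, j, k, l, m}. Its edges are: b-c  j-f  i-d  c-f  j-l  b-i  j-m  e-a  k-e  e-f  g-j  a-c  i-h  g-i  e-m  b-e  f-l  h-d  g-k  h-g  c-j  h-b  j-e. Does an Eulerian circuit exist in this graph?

Yes

Degrees: a:2, b:4, c:4, d:2, e:6, f:4, g:4, h:4, i:4, j:6, k:2, l:2, m:2
Every vertex has even degree and the edges form a single connected piece, so an Eulerian circuit exists.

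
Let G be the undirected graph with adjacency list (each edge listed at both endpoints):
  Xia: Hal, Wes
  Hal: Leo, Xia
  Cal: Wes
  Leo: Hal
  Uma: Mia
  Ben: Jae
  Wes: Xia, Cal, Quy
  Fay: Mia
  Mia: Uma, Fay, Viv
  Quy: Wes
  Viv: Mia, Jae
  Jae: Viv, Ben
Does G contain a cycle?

No

The graph has 12 vertices, 10 edges, and 2 connected components.
Since 10 = 12 - 2, the graph is a forest and contains no cycle.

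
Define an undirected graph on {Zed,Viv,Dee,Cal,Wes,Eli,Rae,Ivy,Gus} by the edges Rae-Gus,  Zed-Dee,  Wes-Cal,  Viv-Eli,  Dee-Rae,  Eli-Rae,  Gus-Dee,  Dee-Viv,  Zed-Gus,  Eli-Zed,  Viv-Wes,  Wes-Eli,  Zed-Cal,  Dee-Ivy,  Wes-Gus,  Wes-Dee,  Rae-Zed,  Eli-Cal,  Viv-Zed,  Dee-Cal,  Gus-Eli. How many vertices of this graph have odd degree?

Degrees: Zed:6, Viv:4, Dee:7, Cal:4, Wes:5, Eli:6, Rae:4, Ivy:1, Gus:5
Odd-degree vertices: Dee, Wes, Ivy, Gus.

4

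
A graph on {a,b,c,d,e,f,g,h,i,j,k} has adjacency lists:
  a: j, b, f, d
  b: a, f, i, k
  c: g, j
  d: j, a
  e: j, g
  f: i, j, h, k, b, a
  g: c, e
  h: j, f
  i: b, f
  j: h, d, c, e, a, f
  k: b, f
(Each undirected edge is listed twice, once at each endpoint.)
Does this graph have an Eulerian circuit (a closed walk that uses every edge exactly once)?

Yes

Degrees: a:4, b:4, c:2, d:2, e:2, f:6, g:2, h:2, i:2, j:6, k:2
Every vertex has even degree and the edges form a single connected piece, so an Eulerian circuit exists.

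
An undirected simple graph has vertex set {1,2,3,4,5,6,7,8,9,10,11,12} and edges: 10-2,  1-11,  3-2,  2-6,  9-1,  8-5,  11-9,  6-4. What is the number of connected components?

Component: {7}
Component: {12}
Component: {5, 8}
Component: {1, 9, 11}
Component: {2, 3, 4, 6, 10}

5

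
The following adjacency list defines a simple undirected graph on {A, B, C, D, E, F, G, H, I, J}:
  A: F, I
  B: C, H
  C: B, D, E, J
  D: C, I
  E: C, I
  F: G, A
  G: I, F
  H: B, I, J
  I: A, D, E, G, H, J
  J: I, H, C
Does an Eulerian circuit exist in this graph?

Degrees: A:2, B:2, C:4, D:2, E:2, F:2, G:2, H:3, I:6, J:3
Vertices with odd degree: H, J. An Eulerian circuit requires all degrees even.

No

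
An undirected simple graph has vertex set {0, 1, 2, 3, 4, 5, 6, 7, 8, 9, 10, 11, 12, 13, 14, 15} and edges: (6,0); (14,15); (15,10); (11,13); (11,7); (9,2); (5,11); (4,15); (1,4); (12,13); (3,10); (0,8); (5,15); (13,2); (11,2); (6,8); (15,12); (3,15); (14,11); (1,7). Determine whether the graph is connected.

Component: {0, 6, 8}
Component: {1, 2, 3, 4, 5, 7, 9, 10, 11, 12, 13, 14, 15}
No edge joins these 2 groups, so the graph is disconnected.

No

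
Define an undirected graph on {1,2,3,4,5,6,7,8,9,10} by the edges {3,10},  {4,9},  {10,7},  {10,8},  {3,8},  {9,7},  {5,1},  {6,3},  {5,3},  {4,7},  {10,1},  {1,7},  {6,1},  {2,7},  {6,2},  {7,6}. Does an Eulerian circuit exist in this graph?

Yes

Degrees: 1:4, 2:2, 3:4, 4:2, 5:2, 6:4, 7:6, 8:2, 9:2, 10:4
Every vertex has even degree and the edges form a single connected piece, so an Eulerian circuit exists.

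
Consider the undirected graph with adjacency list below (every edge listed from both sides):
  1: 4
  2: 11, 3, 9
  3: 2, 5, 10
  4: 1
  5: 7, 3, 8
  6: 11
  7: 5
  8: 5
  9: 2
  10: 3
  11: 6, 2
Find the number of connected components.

Component: {1, 4}
Component: {2, 3, 5, 6, 7, 8, 9, 10, 11}

2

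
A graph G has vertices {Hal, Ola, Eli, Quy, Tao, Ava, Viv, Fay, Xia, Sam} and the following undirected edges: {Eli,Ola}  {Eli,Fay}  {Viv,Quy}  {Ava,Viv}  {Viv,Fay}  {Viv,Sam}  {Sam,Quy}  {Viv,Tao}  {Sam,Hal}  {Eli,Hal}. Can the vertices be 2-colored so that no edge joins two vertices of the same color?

Quy-Viv-Sam-Quy is an odd cycle (length 3), and a bipartite graph can contain only even cycles.

No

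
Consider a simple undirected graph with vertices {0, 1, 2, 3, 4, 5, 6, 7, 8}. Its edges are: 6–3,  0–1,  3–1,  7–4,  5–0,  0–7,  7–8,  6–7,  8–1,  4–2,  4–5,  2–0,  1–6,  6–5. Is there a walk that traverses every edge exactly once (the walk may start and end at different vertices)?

Degrees: 0:4, 1:4, 2:2, 3:2, 4:3, 5:3, 6:4, 7:4, 8:2
Odd-degree vertices: 4, 5 (2 total).
With 2 odd-degree vertices and all edges in one connected piece, an Eulerian trail exists (from 4 to 5).

Yes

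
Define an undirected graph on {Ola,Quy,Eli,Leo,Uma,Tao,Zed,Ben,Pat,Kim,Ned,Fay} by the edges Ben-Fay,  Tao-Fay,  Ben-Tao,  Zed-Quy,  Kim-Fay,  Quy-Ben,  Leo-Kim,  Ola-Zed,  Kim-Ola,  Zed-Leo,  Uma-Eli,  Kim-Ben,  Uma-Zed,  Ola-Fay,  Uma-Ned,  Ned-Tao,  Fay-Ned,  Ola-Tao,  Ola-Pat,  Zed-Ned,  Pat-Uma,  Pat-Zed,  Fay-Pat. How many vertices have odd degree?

2

Degrees: Ola:5, Quy:2, Eli:1, Leo:2, Uma:4, Tao:4, Zed:6, Ben:4, Pat:4, Kim:4, Ned:4, Fay:6
Odd-degree vertices: Ola, Eli.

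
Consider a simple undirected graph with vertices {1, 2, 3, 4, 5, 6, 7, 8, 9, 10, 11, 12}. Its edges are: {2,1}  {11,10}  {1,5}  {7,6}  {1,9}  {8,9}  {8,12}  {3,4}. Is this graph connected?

Component: {3, 4}
Component: {6, 7}
Component: {10, 11}
Component: {1, 2, 5, 8, 9, 12}
No edge joins these 4 groups, so the graph is disconnected.

No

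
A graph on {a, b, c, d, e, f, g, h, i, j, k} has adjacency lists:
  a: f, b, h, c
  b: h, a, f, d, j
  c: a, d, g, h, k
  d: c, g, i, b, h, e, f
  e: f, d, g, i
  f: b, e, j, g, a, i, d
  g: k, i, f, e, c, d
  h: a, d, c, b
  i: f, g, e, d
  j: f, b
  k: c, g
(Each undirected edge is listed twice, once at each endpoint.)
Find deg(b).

Neighbors of b: a, d, f, h, j.

5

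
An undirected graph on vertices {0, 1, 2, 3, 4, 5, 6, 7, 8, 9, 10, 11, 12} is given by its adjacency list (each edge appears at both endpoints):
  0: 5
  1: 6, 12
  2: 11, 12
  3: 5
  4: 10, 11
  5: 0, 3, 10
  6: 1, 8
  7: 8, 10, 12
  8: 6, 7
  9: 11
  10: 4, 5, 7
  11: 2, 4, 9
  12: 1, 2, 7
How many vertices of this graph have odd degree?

8

Degrees: 0:1, 1:2, 2:2, 3:1, 4:2, 5:3, 6:2, 7:3, 8:2, 9:1, 10:3, 11:3, 12:3
Odd-degree vertices: 0, 3, 5, 7, 9, 10, 11, 12.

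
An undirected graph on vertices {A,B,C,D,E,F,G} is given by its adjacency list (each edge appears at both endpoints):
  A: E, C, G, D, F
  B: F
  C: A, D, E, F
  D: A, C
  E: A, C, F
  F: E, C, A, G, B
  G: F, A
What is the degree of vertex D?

2

Neighbors of D: A, C.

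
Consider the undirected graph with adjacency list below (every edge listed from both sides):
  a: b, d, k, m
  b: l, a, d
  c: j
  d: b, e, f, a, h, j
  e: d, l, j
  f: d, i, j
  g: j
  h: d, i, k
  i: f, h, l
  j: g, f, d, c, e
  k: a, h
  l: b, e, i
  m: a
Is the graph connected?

A breadth-first search from a visits a, d, m, b, k, j, f, h, e, l, g, c, i — all 13 vertices — so the graph is connected.

Yes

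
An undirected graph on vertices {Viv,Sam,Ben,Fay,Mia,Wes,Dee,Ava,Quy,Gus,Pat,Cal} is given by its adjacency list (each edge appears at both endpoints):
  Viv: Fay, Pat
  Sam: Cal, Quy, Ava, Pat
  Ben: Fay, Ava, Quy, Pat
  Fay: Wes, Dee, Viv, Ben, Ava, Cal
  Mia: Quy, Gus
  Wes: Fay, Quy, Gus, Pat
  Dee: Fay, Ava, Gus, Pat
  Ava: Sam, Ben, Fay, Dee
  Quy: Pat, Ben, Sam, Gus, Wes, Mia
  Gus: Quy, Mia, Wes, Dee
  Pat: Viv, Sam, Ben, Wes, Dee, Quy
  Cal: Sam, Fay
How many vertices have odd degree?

Degrees: Viv:2, Sam:4, Ben:4, Fay:6, Mia:2, Wes:4, Dee:4, Ava:4, Quy:6, Gus:4, Pat:6, Cal:2
Odd-degree vertices: none.

0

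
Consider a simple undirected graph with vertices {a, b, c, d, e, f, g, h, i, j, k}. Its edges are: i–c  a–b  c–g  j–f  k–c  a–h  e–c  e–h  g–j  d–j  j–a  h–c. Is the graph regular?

Degrees: a:3, b:1, c:5, d:1, e:2, f:1, g:2, h:3, i:1, j:4, k:1
Degrees are not all equal (e.g. deg(b)=1 but deg(c)=5); not regular.

No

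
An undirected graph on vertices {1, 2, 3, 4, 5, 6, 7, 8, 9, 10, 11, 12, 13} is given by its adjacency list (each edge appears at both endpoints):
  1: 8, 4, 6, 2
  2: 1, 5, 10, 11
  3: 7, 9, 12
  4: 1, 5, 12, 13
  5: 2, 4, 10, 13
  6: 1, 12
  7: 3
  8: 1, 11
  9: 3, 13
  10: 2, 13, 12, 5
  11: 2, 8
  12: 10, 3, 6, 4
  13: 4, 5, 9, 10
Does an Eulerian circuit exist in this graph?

No

Degrees: 1:4, 2:4, 3:3, 4:4, 5:4, 6:2, 7:1, 8:2, 9:2, 10:4, 11:2, 12:4, 13:4
Vertices with odd degree: 3, 7. An Eulerian circuit requires all degrees even.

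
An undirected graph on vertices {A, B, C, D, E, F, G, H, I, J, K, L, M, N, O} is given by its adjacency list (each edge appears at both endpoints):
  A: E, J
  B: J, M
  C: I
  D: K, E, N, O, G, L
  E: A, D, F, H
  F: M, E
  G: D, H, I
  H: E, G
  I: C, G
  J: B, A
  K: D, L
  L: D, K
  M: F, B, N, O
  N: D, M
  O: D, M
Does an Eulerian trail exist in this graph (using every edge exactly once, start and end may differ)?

Degrees: A:2, B:2, C:1, D:6, E:4, F:2, G:3, H:2, I:2, J:2, K:2, L:2, M:4, N:2, O:2
Odd-degree vertices: C, G (2 total).
The non-isolated vertices are connected and exactly 2 have odd degree, so an Eulerian trail exists (from C to G).

Yes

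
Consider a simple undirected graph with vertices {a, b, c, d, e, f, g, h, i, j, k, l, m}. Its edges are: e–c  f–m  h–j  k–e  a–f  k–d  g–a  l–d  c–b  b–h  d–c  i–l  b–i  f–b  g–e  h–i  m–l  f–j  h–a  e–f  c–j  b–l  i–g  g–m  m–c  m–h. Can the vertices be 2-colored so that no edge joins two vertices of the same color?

l-i-b-l is an odd cycle (length 3), and a bipartite graph can contain only even cycles.

No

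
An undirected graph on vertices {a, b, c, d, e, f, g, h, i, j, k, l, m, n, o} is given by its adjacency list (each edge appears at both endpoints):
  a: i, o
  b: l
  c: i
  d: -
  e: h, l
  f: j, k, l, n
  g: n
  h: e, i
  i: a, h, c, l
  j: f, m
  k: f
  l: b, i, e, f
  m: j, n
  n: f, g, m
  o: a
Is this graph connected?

Component: {d}
Component: {a, b, c, e, f, g, h, i, j, k, l, m, n, o}
There are 2 separate components, so the graph is not connected.

No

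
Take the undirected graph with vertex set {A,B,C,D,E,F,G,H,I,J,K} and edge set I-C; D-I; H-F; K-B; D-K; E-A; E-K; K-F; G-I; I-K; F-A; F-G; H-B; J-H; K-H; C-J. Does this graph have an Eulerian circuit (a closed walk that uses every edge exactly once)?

Degrees: A:2, B:2, C:2, D:2, E:2, F:4, G:2, H:4, I:4, J:2, K:6
Every vertex has even degree and the edges form a single connected piece, so an Eulerian circuit exists.

Yes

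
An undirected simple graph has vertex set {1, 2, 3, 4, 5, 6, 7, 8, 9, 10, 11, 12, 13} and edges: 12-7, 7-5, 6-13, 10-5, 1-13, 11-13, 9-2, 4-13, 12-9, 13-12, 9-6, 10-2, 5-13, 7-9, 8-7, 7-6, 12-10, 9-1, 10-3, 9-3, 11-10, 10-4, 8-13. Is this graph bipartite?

No

The cycle 6-7-9-6 has length 3, which is odd, so the graph is not bipartite.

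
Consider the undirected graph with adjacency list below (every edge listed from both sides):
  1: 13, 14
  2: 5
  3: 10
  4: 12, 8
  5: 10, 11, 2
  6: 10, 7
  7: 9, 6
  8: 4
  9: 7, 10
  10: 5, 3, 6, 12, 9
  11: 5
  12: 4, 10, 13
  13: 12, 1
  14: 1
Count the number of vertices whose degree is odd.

8

Degrees: 1:2, 2:1, 3:1, 4:2, 5:3, 6:2, 7:2, 8:1, 9:2, 10:5, 11:1, 12:3, 13:2, 14:1
Odd-degree vertices: 2, 3, 5, 8, 10, 11, 12, 14.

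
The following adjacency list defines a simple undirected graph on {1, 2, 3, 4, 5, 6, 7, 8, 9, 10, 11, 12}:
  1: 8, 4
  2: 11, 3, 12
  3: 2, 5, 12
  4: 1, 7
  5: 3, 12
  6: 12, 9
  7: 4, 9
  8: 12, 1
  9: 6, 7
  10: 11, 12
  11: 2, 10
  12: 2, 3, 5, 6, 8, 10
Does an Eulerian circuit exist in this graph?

No

Degrees: 1:2, 2:3, 3:3, 4:2, 5:2, 6:2, 7:2, 8:2, 9:2, 10:2, 11:2, 12:6
2, 3 have odd degree; an Eulerian circuit needs every degree to be even, so none exists.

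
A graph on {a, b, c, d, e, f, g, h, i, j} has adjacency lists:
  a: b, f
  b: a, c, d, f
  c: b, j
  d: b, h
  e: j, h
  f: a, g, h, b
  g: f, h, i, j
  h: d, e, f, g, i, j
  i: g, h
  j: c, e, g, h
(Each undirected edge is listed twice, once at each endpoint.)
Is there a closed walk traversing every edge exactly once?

Degrees: a:2, b:4, c:2, d:2, e:2, f:4, g:4, h:6, i:2, j:4
All degrees are even and the non-isolated vertices are connected — an Eulerian circuit exists.

Yes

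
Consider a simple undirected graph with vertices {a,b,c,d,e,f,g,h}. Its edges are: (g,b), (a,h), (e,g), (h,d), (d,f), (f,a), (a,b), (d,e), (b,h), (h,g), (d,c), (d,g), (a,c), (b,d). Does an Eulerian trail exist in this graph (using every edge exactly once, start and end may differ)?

Yes

Degrees: a:4, b:4, c:2, d:6, e:2, f:2, g:4, h:4
Odd-degree vertices: none (0 total).
The non-isolated vertices are connected and exactly 0 have odd degree, so an Eulerian trail exists.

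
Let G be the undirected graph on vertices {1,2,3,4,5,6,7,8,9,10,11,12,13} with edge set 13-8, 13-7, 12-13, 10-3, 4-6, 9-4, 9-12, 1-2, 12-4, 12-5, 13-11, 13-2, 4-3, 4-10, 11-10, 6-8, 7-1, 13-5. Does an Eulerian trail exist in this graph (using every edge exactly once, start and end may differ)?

Degrees: 1:2, 2:2, 3:2, 4:5, 5:2, 6:2, 7:2, 8:2, 9:2, 10:3, 11:2, 12:4, 13:6
Odd-degree vertices: 4, 10 (2 total).
With 2 odd-degree vertices and all edges in one connected piece, an Eulerian trail exists (from 4 to 10).

Yes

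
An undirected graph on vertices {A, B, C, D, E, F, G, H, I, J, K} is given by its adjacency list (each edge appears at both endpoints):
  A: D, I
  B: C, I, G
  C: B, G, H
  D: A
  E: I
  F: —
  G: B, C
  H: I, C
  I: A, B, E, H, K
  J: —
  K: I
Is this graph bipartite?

G-C-B-G is an odd cycle (length 3), and a bipartite graph can contain only even cycles.

No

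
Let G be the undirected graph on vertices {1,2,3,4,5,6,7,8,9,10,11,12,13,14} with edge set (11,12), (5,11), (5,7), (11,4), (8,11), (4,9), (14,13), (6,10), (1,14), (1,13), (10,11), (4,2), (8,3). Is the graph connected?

Component: {1, 13, 14}
Component: {2, 3, 4, 5, 6, 7, 8, 9, 10, 11, 12}
There are 2 separate components, so the graph is not connected.

No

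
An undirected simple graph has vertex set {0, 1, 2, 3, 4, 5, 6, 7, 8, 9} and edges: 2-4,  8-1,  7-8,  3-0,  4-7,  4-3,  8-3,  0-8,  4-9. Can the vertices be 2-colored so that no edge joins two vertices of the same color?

The cycle 0-8-3-0 has length 3, which is odd, so the graph is not bipartite.

No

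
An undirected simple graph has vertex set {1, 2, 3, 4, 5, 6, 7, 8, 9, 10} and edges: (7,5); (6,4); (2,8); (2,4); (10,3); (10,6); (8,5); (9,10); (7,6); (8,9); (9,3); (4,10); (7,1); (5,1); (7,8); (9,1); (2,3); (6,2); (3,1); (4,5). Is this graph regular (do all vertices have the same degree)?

Degrees: 1:4, 2:4, 3:4, 4:4, 5:4, 6:4, 7:4, 8:4, 9:4, 10:4
Every vertex has degree 4, so the graph is 4-regular.

Yes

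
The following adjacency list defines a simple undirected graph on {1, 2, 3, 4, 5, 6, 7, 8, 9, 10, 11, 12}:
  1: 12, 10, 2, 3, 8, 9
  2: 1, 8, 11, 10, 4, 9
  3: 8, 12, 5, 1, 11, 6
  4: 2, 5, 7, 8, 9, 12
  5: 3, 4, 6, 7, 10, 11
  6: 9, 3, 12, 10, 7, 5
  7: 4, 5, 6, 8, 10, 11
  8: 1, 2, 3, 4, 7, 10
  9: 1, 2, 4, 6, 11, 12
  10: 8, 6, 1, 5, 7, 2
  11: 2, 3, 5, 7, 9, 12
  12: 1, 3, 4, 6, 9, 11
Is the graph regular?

Degrees: 1:6, 2:6, 3:6, 4:6, 5:6, 6:6, 7:6, 8:6, 9:6, 10:6, 11:6, 12:6
All degrees equal 6; the graph is regular.

Yes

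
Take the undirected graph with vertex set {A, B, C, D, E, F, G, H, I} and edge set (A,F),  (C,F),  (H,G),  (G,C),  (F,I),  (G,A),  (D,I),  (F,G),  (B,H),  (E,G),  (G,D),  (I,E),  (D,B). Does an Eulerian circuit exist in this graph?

No

Degrees: A:2, B:2, C:2, D:3, E:2, F:4, G:6, H:2, I:3
Vertices with odd degree: D, I. An Eulerian circuit requires all degrees even.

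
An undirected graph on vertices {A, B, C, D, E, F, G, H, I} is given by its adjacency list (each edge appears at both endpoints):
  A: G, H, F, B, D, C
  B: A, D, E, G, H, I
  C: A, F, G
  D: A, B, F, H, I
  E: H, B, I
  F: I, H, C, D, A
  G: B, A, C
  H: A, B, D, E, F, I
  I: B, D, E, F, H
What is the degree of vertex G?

Neighbors of G: A, B, C.

3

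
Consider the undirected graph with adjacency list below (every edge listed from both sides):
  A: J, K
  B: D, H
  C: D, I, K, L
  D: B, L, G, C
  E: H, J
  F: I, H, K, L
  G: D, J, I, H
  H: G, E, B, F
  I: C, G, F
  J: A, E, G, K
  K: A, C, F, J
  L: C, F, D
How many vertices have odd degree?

2

Degrees: A:2, B:2, C:4, D:4, E:2, F:4, G:4, H:4, I:3, J:4, K:4, L:3
Odd-degree vertices: I, L.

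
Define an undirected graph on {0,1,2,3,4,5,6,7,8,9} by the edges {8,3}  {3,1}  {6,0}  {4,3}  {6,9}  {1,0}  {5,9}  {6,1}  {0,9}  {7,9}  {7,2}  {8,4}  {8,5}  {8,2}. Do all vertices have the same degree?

No

Degrees: 0:3, 1:3, 2:2, 3:3, 4:2, 5:2, 6:3, 7:2, 8:4, 9:4
Vertex 2 has degree 2 while 8 has degree 4, so the graph is not regular.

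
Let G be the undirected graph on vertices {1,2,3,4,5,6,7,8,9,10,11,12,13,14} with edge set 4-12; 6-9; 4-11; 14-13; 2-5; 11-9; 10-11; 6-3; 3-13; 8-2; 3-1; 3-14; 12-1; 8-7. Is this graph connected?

Component: {2, 5, 7, 8}
Component: {1, 3, 4, 6, 9, 10, 11, 12, 13, 14}
There are 2 separate components, so the graph is not connected.

No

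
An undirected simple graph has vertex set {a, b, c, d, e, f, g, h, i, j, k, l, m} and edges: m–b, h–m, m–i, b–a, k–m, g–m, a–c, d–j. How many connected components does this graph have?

5

Component: {e}
Component: {f}
Component: {l}
Component: {d, j}
Component: {a, b, c, g, h, i, k, m}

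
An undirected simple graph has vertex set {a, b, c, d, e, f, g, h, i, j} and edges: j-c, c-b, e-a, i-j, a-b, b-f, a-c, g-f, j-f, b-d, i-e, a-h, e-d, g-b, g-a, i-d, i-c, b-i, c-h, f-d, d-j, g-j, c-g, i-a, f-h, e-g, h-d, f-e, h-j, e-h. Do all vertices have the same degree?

Yes

Degrees: a:6, b:6, c:6, d:6, e:6, f:6, g:6, h:6, i:6, j:6
All degrees equal 6; the graph is regular.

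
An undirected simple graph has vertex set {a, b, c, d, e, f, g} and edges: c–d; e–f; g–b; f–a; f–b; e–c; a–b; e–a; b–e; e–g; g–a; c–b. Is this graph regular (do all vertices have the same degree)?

No

Degrees: a:4, b:5, c:3, d:1, e:5, f:3, g:3
Vertex d has degree 1 while b has degree 5, so the graph is not regular.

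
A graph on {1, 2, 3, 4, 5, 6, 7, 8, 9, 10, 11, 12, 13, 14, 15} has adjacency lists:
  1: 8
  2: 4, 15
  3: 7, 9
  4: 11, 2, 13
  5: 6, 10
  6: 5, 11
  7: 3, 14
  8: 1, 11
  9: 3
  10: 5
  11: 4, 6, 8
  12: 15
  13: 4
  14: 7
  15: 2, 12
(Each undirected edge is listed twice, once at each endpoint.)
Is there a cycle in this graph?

|V| = 15, |E| = 13, number of components = 2.
Since 13 = 15 - 2, the graph is a forest and contains no cycle.

No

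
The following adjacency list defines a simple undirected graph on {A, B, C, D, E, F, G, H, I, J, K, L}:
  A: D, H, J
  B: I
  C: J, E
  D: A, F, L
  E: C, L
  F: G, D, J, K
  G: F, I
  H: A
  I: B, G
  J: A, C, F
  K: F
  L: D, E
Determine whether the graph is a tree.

The graph has 12 vertices and 13 edges.
Connected but with 13 > 11 edges, so it has a cycle and is not a tree.

No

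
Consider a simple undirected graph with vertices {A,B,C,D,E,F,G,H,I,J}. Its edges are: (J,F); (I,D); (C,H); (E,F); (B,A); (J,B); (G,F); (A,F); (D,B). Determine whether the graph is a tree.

No

The graph has 10 vertices and 9 edges.
It is not connected, so it is not a tree.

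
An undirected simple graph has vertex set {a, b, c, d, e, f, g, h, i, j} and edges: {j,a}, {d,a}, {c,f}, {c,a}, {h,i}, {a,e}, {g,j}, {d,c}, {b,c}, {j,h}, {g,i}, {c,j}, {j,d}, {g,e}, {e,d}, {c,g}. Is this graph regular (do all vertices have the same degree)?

No

Degrees: a:4, b:1, c:6, d:4, e:3, f:1, g:4, h:2, i:2, j:5
Vertex b has degree 1 while c has degree 6, so the graph is not regular.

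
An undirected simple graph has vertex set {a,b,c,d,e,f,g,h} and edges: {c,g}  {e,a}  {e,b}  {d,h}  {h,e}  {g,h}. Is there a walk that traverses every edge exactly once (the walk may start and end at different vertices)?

Degrees: a:1, b:1, c:1, d:1, e:3, f:0, g:2, h:3
Odd-degree vertices: a, b, c, d, e, h (6 total).
With 6 odd-degree vertices (more than two), no single trail can use every edge.

No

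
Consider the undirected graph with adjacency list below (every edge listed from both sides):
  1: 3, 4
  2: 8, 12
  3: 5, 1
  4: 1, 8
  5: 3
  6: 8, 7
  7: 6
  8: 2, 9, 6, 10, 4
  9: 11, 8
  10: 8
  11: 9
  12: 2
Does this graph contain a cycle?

|V| = 12, |E| = 11, number of components = 1.
Since 11 = 12 - 1, the graph is a forest and contains no cycle.

No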